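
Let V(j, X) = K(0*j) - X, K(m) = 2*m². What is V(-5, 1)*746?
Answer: -746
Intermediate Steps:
V(j, X) = -X (V(j, X) = 2*(0*j)² - X = 2*0² - X = 2*0 - X = 0 - X = -X)
V(-5, 1)*746 = -1*1*746 = -1*746 = -746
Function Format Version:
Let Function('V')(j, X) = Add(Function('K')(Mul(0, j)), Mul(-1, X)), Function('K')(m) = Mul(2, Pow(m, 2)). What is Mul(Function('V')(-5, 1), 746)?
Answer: -746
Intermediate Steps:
Function('V')(j, X) = Mul(-1, X) (Function('V')(j, X) = Add(Mul(2, Pow(Mul(0, j), 2)), Mul(-1, X)) = Add(Mul(2, Pow(0, 2)), Mul(-1, X)) = Add(Mul(2, 0), Mul(-1, X)) = Add(0, Mul(-1, X)) = Mul(-1, X))
Mul(Function('V')(-5, 1), 746) = Mul(Mul(-1, 1), 746) = Mul(-1, 746) = -746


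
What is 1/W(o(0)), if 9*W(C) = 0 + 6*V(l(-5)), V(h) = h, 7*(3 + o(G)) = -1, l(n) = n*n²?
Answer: -3/250 ≈ -0.012000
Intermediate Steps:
l(n) = n³
o(G) = -22/7 (o(G) = -3 + (⅐)*(-1) = -3 - ⅐ = -22/7)
W(C) = -250/3 (W(C) = (0 + 6*(-5)³)/9 = (0 + 6*(-125))/9 = (0 - 750)/9 = (⅑)*(-750) = -250/3)
1/W(o(0)) = 1/(-250/3) = -3/250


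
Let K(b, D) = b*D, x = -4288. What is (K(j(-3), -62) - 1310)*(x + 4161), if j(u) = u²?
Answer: 237236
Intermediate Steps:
K(b, D) = D*b
(K(j(-3), -62) - 1310)*(x + 4161) = (-62*(-3)² - 1310)*(-4288 + 4161) = (-62*9 - 1310)*(-127) = (-558 - 1310)*(-127) = -1868*(-127) = 237236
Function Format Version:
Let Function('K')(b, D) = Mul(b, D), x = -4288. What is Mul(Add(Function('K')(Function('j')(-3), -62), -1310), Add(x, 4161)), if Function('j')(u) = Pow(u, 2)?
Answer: 237236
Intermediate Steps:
Function('K')(b, D) = Mul(D, b)
Mul(Add(Function('K')(Function('j')(-3), -62), -1310), Add(x, 4161)) = Mul(Add(Mul(-62, Pow(-3, 2)), -1310), Add(-4288, 4161)) = Mul(Add(Mul(-62, 9), -1310), -127) = Mul(Add(-558, -1310), -127) = Mul(-1868, -127) = 237236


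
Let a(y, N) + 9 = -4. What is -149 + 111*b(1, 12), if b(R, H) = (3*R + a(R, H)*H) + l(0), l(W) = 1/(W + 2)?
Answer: -34153/2 ≈ -17077.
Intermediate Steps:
l(W) = 1/(2 + W)
a(y, N) = -13 (a(y, N) = -9 - 4 = -13)
b(R, H) = ½ - 13*H + 3*R (b(R, H) = (3*R - 13*H) + 1/(2 + 0) = (-13*H + 3*R) + 1/2 = (-13*H + 3*R) + ½ = ½ - 13*H + 3*R)
-149 + 111*b(1, 12) = -149 + 111*(½ - 13*12 + 3*1) = -149 + 111*(½ - 156 + 3) = -149 + 111*(-305/2) = -149 - 33855/2 = -34153/2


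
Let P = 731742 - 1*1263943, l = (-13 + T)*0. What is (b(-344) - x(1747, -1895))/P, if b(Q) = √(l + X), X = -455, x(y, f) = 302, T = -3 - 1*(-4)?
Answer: 302/532201 - I*√455/532201 ≈ 0.00056745 - 4.008e-5*I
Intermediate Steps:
T = 1 (T = -3 + 4 = 1)
l = 0 (l = (-13 + 1)*0 = -12*0 = 0)
b(Q) = I*√455 (b(Q) = √(0 - 455) = √(-455) = I*√455)
P = -532201 (P = 731742 - 1263943 = -532201)
(b(-344) - x(1747, -1895))/P = (I*√455 - 1*302)/(-532201) = (I*√455 - 302)*(-1/532201) = (-302 + I*√455)*(-1/532201) = 302/532201 - I*√455/532201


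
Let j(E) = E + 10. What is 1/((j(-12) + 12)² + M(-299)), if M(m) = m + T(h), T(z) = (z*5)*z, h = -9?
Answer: 1/206 ≈ 0.0048544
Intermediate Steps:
T(z) = 5*z² (T(z) = (5*z)*z = 5*z²)
M(m) = 405 + m (M(m) = m + 5*(-9)² = m + 5*81 = m + 405 = 405 + m)
j(E) = 10 + E
1/((j(-12) + 12)² + M(-299)) = 1/(((10 - 12) + 12)² + (405 - 299)) = 1/((-2 + 12)² + 106) = 1/(10² + 106) = 1/(100 + 106) = 1/206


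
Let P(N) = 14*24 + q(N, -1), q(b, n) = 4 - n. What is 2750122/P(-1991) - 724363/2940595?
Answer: 8086747994807/1002742895 ≈ 8064.6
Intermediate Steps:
P(N) = 341 (P(N) = 14*24 + (4 - 1*(-1)) = 336 + (4 + 1) = 336 + 5 = 341)
2750122/P(-1991) - 724363/2940595 = 2750122/341 - 724363/2940595 = 8086747994807/1002742895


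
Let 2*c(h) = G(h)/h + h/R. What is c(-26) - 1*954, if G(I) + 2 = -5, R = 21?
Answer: -1042297/1092 ≈ -954.48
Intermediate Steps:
G(I) = -7 (G(I) = -2 - 5 = -7)
c(h) = -7/(2*h) + h/42 (c(h) = (-7/h + h/21)/2 = -7/(2*h) + h/42)
c(-26) - 1*954 = (1/42)*(-147 + (-26)²)/(-26) - 1*954 = (1/42)*(-1/26)*(-147 + 676) - 954 = (1/42)*(-1/26)*529 - 954 = -529/1092 - 954 = -1042297/1092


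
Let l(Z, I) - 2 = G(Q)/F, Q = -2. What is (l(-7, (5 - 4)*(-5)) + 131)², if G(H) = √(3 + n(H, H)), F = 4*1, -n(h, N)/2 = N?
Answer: (532 + √7)²/16 ≈ 17865.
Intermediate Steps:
n(h, N) = -2*N
F = 4
G(H) = √(3 - 2*H)
l(Z, I) = 2 + √7/4 (l(Z, I) = 2 + √(3 - 2*(-2))/4 = 2 + √(3 + 4)*(¼) = 2 + √7*(¼) = 2 + √7/4)
(l(-7, (5 - 4)*(-5)) + 131)² = ((2 + √7/4) + 131)² = (133 + √7/4)²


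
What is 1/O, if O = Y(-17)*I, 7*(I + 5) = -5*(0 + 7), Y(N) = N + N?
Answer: 1/340 ≈ 0.0029412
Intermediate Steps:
Y(N) = 2*N
I = -10 (I = -5 + (-5*(0 + 7))/7 = -5 + (-5*7)/7 = -5 + (⅐)*(-35) = -5 - 5 = -10)
O = 340 (O = (2*(-17))*(-10) = -34*(-10) = 340)
1/O = 1/340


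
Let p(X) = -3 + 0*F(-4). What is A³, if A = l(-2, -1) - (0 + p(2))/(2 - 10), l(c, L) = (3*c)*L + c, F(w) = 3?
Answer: 24389/512 ≈ 47.635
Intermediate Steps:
p(X) = -3 (p(X) = -3 + 0*3 = -3 + 0 = -3)
l(c, L) = c + 3*L*c (l(c, L) = 3*L*c + c = c + 3*L*c)
A = 29/8 (A = -2*(1 + 3*(-1)) - (0 - 3)/(2 - 10) = -2*(1 - 3) - (-3)/(-8) = -2*(-2) - (-3)*(-1)/8 = 4 - 1*3/8 = 4 - 3/8 = 29/8 ≈ 3.6250)
A³ = (29/8)³ = 24389/512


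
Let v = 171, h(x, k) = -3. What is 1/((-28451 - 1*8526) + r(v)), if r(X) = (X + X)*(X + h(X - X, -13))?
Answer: 1/20479 ≈ 4.8831e-5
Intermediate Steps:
r(X) = 2*X*(-3 + X) (r(X) = (X + X)*(X - 3) = (2*X)*(-3 + X) = 2*X*(-3 + X))
1/((-28451 - 1*8526) + r(v)) = 1/((-28451 - 1*8526) + 2*171*(-3 + 171)) = 1/((-28451 - 8526) + 2*171*168) = 1/(-36977 + 57456) = 1/20479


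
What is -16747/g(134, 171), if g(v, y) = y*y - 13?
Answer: -16747/29228 ≈ -0.57298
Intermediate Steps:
g(v, y) = -13 + y**2 (g(v, y) = y**2 - 13 = -13 + y**2)
-16747/g(134, 171) = -16747/(-13 + 171**2) = -16747/(-13 + 29241) = -16747/29228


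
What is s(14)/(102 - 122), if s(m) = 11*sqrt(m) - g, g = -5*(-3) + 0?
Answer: 3/4 - 11*sqrt(14)/20 ≈ -1.3079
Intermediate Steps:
g = 15 (g = 15 + 0 = 15)
s(m) = -15 + 11*sqrt(m) (s(m) = 11*sqrt(m) - 1*15 = 11*sqrt(m) - 15 = -15 + 11*sqrt(m))
s(14)/(102 - 122) = (-15 + 11*sqrt(14))/(102 - 122) = (-15 + 11*sqrt(14))/(-20) = (-15 + 11*sqrt(14))*(-1/20) = 3/4 - 11*sqrt(14)/20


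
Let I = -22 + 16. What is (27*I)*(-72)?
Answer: 11664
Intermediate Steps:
I = -6
(27*I)*(-72) = (27*(-6))*(-72) = -162*(-72) = 11664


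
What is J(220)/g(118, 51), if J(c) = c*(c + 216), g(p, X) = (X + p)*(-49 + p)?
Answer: 95920/11661 ≈ 8.2257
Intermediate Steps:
g(p, X) = (-49 + p)*(X + p)
J(c) = c*(216 + c)
J(220)/g(118, 51) = (220*(216 + 220))/(118² - 49*51 - 49*118 + 51*118) = (220*436)/(13924 - 2499 - 5782 + 6018) = 95920/11661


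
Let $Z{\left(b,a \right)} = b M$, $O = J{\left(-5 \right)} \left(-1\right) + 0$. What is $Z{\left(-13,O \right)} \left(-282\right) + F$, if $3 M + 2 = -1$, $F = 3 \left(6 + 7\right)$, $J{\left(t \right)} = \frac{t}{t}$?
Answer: $-3627$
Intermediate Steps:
$J{\left(t \right)} = 1$
$F = 39$ ($F = 3 \cdot 13 = 39$)
$M = -1$ ($M = - \frac{2}{3} + \frac{1}{3} \left(-1\right) = - \frac{2}{3} - \frac{1}{3} = -1$)
$O = -1$ ($O = 1 \left(-1\right) + 0 = -1 + 0 = -1$)
$Z{\left(b,a \right)} = - b$ ($Z{\left(b,a \right)} = b \left(-1\right) = - b$)
$Z{\left(-13,O \right)} \left(-282\right) + F = \left(-1\right) \left(-13\right) \left(-282\right) + 39 = 13 \left(-282\right) + 39 = -3666 + 39 = -3627$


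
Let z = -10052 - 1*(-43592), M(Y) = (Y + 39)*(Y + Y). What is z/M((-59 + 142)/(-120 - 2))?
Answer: -49920936/77605 ≈ -643.27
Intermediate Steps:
M(Y) = 2*Y*(39 + Y) (M(Y) = (39 + Y)*(2*Y) = 2*Y*(39 + Y))
z = 33540 (z = -10052 + 43592 = 33540)
z/M((-59 + 142)/(-120 - 2)) = 33540/((2*((-59 + 142)/(-120 - 2))*(39 + (-59 + 142)/(-120 - 2)))) = 33540/((2*(83/(-122))*(39 + 83/(-122)))) = 33540/((2*(83*(-1/122))*(39 + 83*(-1/122)))) = 33540/((2*(-83/122)*(39 - 83/122))) = 33540/((2*(-83/122)*(4675/122))) = 33540/(-388025/7442) = 33540*(-7442/388025) = -49920936/77605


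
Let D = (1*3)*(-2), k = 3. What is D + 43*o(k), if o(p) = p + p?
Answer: 252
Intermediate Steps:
D = -6 (D = 3*(-2) = -6)
o(p) = 2*p
D + 43*o(k) = -6 + 43*(2*3) = -6 + 43*6 = -6 + 258 = 252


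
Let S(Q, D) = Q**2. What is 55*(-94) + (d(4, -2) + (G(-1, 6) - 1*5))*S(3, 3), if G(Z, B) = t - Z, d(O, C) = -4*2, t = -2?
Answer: -5296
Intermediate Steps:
d(O, C) = -8
G(Z, B) = -2 - Z
55*(-94) + (d(4, -2) + (G(-1, 6) - 1*5))*S(3, 3) = 55*(-94) + (-8 + ((-2 - 1*(-1)) - 1*5))*3**2 = -5170 + (-8 + ((-2 + 1) - 5))*9 = -5170 + (-8 + (-1 - 5))*9 = -5170 + (-8 - 6)*9 = -5170 - 14*9 = -5170 - 126 = -5296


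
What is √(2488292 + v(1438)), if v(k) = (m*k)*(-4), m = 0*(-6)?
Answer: 2*√622073 ≈ 1577.4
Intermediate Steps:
m = 0
v(k) = 0 (v(k) = (0*k)*(-4) = 0*(-4) = 0)
√(2488292 + v(1438)) = √(2488292 + 0) = √2488292 = 2*√622073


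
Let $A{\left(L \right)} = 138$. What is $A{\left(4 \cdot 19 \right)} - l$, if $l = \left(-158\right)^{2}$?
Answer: $-24826$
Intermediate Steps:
$l = 24964$
$A{\left(4 \cdot 19 \right)} - l = 138 - 24964 = -24826$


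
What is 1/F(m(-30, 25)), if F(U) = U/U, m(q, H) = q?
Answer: 1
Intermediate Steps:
F(U) = 1
1/F(m(-30, 25)) = 1/1 = 1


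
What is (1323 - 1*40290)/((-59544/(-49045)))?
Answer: -637045505/19848 ≈ -32096.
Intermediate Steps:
(1323 - 1*40290)/((-59544/(-49045))) = (1323 - 40290)/((-59544*(-1/49045))) = -38967/59544/49045 = -38967*49045/59544 = -637045505/19848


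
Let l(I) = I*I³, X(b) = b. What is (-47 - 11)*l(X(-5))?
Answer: -36250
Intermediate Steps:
l(I) = I⁴
(-47 - 11)*l(X(-5)) = (-47 - 11)*(-5)⁴ = -58*625 = -36250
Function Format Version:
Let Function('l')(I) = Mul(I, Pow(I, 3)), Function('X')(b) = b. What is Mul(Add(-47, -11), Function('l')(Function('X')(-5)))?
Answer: -36250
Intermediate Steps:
Function('l')(I) = Pow(I, 4)
Mul(Add(-47, -11), Function('l')(Function('X')(-5))) = Mul(Add(-47, -11), Pow(-5, 4)) = Mul(-58, 625) = -36250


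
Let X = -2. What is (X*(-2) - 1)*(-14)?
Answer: -42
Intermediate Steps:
(X*(-2) - 1)*(-14) = (-2*(-2) - 1)*(-14) = (4 - 1)*(-14) = 3*(-14) = -42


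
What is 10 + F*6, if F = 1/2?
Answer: 13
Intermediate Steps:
F = 1/2 ≈ 0.50000
10 + F*6 = 10 + (1/2)*6 = 10 + 3 = 13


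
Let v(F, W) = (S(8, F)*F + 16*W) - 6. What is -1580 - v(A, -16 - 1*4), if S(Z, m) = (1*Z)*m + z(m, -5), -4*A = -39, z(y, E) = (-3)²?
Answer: -8409/4 ≈ -2102.3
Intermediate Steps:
z(y, E) = 9
A = 39/4 (A = -¼*(-39) = 39/4 ≈ 9.7500)
S(Z, m) = 9 + Z*m (S(Z, m) = (1*Z)*m + 9 = Z*m + 9 = 9 + Z*m)
v(F, W) = -6 + 16*W + F*(9 + 8*F) (v(F, W) = ((9 + 8*F)*F + 16*W) - 6 = (F*(9 + 8*F) + 16*W) - 6 = (16*W + F*(9 + 8*F)) - 6 = -6 + 16*W + F*(9 + 8*F))
-1580 - v(A, -16 - 1*4) = -1580 - (-6 + 16*(-16 - 1*4) + 39*(9 + 8*(39/4))/4) = -1580 - (-6 + 16*(-16 - 4) + 39*(9 + 78)/4) = -1580 - (-6 + 16*(-20) + (39/4)*87) = -1580 - (-6 - 320 + 3393/4) = -1580 - 1*2089/4 = -1580 - 2089/4 = -8409/4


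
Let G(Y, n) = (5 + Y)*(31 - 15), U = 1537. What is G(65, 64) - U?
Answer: -417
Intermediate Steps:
G(Y, n) = 80 + 16*Y (G(Y, n) = (5 + Y)*16 = 80 + 16*Y)
G(65, 64) - U = (80 + 16*65) - 1*1537 = (80 + 1040) - 1537 = 1120 - 1537 = -417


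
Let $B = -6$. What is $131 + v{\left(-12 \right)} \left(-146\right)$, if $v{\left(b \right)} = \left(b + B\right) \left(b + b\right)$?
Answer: $-62941$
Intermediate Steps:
$v{\left(b \right)} = 2 b \left(-6 + b\right)$ ($v{\left(b \right)} = \left(b - 6\right) \left(b + b\right) = \left(-6 + b\right) 2 b = 2 b \left(-6 + b\right)$)
$131 + v{\left(-12 \right)} \left(-146\right) = 131 + 2 \left(-12\right) \left(-6 - 12\right) \left(-146\right) = 131 + 2 \left(-12\right) \left(-18\right) \left(-146\right) = 131 + 432 \left(-146\right) = 131 - 63072 = -62941$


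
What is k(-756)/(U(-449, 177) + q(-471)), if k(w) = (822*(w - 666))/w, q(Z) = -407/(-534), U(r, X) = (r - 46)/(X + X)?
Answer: -170494719/70147 ≈ -2430.5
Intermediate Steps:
U(r, X) = (-46 + r)/(2*X) (U(r, X) = (-46 + r)/((2*X)) = (-46 + r)*(1/(2*X)) = (-46 + r)/(2*X))
q(Z) = 407/534 (q(Z) = -407*(-1/534) = 407/534)
k(w) = (-547452 + 822*w)/w (k(w) = (822*(-666 + w))/w = (-547452 + 822*w)/w)
k(-756)/(U(-449, 177) + q(-471)) = (822 - 547452/(-756))/((½)*(-46 - 449)/177 + 407/534) = (822 - 547452*(-1/756))/((½)*(1/177)*(-495) + 407/534) = (822 + 5069/7)/(-165/118 + 407/534) = 10823/(7*(-10021/15753)) = (10823/7)*(-15753/10021) = -170494719/70147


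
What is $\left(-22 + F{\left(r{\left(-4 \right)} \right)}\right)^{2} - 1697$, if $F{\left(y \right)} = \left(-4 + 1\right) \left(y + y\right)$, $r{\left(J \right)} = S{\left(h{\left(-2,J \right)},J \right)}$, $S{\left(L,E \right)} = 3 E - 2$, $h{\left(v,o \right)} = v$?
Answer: $2147$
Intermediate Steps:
$S{\left(L,E \right)} = -2 + 3 E$
$r{\left(J \right)} = -2 + 3 J$
$F{\left(y \right)} = - 6 y$ ($F{\left(y \right)} = - 3 \cdot 2 y = - 6 y$)
$\left(-22 + F{\left(r{\left(-4 \right)} \right)}\right)^{2} - 1697 = \left(-22 - 6 \left(-2 + 3 \left(-4\right)\right)\right)^{2} - 1697 = \left(-22 - 6 \left(-2 - 12\right)\right)^{2} - 1697 = \left(-22 - -84\right)^{2} - 1697 = \left(-22 + 84\right)^{2} - 1697 = 62^{2} - 1697 = 3844 - 1697 = 2147$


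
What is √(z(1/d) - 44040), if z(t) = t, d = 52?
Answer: I*√29771027/26 ≈ 209.86*I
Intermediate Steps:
√(z(1/d) - 44040) = √(1/52 - 44040) = √(-2290079/52) = I*√29771027/26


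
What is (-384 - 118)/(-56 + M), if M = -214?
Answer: 251/135 ≈ 1.8593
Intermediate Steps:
(-384 - 118)/(-56 + M) = (-384 - 118)/(-56 - 214) = -502/(-270) = -502*(-1/270) = 251/135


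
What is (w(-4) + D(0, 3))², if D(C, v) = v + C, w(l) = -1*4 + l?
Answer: 25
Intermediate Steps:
w(l) = -4 + l
D(C, v) = C + v
(w(-4) + D(0, 3))² = ((-4 - 4) + (0 + 3))² = (-8 + 3)² = (-5)² = 25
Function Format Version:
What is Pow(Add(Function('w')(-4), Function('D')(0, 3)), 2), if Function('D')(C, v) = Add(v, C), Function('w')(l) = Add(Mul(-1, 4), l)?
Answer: 25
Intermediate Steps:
Function('w')(l) = Add(-4, l)
Function('D')(C, v) = Add(C, v)
Pow(Add(Function('w')(-4), Function('D')(0, 3)), 2) = Pow(Add(Add(-4, -4), Add(0, 3)), 2) = Pow(Add(-8, 3), 2) = Pow(-5, 2) = 25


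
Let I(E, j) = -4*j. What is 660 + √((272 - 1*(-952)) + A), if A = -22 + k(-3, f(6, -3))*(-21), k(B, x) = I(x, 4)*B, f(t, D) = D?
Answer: 660 + √194 ≈ 673.93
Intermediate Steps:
k(B, x) = -16*B (k(B, x) = (-4*4)*B = -16*B)
A = -1030 (A = -22 - 16*(-3)*(-21) = -22 + 48*(-21) = -22 - 1008 = -1030)
660 + √((272 - 1*(-952)) + A) = 660 + √((272 - 1*(-952)) - 1030) = 660 + √((272 + 952) - 1030) = 660 + √(1224 - 1030) = 660 + √194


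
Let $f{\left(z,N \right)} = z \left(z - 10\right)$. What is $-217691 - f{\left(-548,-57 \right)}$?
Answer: $-523475$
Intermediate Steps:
$f{\left(z,N \right)} = z \left(-10 + z\right)$
$-217691 - f{\left(-548,-57 \right)} = -217691 - - 548 \left(-10 - 548\right) = -217691 - \left(-548\right) \left(-558\right) = -217691 - 305784 = -523475$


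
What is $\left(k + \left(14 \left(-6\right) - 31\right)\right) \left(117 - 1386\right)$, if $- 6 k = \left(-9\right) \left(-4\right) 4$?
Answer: $176391$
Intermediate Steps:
$k = -24$ ($k = - \frac{\left(-9\right) \left(-4\right) 4}{6} = - \frac{36 \cdot 4}{6} = \left(- \frac{1}{6}\right) 144 = -24$)
$\left(k + \left(14 \left(-6\right) - 31\right)\right) \left(117 - 1386\right) = \left(-24 + \left(14 \left(-6\right) - 31\right)\right) \left(117 - 1386\right) = \left(-24 - 115\right) \left(-1269\right) = \left(-139\right) \left(-1269\right) = 176391$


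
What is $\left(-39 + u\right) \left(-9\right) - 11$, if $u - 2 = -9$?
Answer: $403$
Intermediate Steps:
$u = -7$ ($u = 2 - 9 = -7$)
$\left(-39 + u\right) \left(-9\right) - 11 = \left(-39 - 7\right) \left(-9\right) - 11 = \left(-46\right) \left(-9\right) - 11 = 414 - 11 = 403$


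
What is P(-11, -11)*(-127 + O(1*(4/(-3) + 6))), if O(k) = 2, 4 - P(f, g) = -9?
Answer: -1625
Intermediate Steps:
P(f, g) = 13 (P(f, g) = 4 - 1*(-9) = 4 + 9 = 13)
P(-11, -11)*(-127 + O(1*(4/(-3) + 6))) = 13*(-127 + 2) = 13*(-125) = -1625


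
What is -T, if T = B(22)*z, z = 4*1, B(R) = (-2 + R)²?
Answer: -1600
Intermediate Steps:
z = 4
T = 1600 (T = (-2 + 22)²*4 = 20²*4 = 400*4 = 1600)
-T = -1*1600 = -1600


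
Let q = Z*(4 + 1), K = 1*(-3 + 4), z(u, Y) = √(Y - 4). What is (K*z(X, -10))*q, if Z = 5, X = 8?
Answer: 25*I*√14 ≈ 93.541*I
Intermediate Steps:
z(u, Y) = √(-4 + Y)
K = 1 (K = 1*1 = 1)
q = 25 (q = 5*(4 + 1) = 5*5 = 25)
(K*z(X, -10))*q = (1*√(-4 - 10))*25 = (1*√(-14))*25 = (1*(I*√14))*25 = (I*√14)*25 = 25*I*√14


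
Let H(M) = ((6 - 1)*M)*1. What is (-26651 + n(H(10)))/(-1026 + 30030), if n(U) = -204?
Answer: -26855/29004 ≈ -0.92591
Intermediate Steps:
H(M) = 5*M (H(M) = (5*M)*1 = 5*M)
(-26651 + n(H(10)))/(-1026 + 30030) = (-26651 - 204)/(-1026 + 30030) = -26855/29004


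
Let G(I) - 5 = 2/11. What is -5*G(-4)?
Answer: -285/11 ≈ -25.909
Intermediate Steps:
G(I) = 57/11 (G(I) = 5 + 2/11 = 57/11)
-5*G(-4) = -5*57/11 = -285/11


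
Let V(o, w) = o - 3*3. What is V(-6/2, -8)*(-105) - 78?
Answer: 1182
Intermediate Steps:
V(o, w) = -9 + o (V(o, w) = o - 9 = -9 + o)
V(-6/2, -8)*(-105) - 78 = (-9 - 6/2)*(-105) - 78 = (-9 - 6*1/2)*(-105) - 78 = (-9 - 3)*(-105) - 78 = -12*(-105) - 78 = 1260 - 78 = 1182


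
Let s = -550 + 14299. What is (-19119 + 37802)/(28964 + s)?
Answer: 18683/42713 ≈ 0.43741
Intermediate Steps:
s = 13749
(-19119 + 37802)/(28964 + s) = (-19119 + 37802)/(28964 + 13749) = 18683/42713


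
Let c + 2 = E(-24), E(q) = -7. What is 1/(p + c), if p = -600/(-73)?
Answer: -73/57 ≈ -1.2807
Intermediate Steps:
p = 600/73 (p = -600*(-1/73) = 600/73 ≈ 8.2192)
c = -9 (c = -2 - 7 = -9)
1/(p + c) = 1/(600/73 - 9) = 1/(-57/73) = -73/57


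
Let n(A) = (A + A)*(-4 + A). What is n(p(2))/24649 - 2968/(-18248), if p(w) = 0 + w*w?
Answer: 371/2281 ≈ 0.16265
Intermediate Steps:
p(w) = w² (p(w) = 0 + w² = w²)
n(A) = 2*A*(-4 + A) (n(A) = (2*A)*(-4 + A) = 2*A*(-4 + A))
n(p(2))/24649 - 2968/(-18248) = (2*2²*(-4 + 2²))/24649 - 2968/(-18248) = (2*4*(-4 + 4))*(1/24649) - 2968*(-1/18248) = (2*4*0)*(1/24649) + 371/2281 = 0*(1/24649) + 371/2281 = 0 + 371/2281 = 371/2281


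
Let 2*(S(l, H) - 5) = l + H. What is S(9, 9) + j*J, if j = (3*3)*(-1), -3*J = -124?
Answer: -358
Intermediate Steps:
J = 124/3 (J = -⅓*(-124) = 124/3 ≈ 41.333)
S(l, H) = 5 + H/2 + l/2 (S(l, H) = 5 + (l + H)/2 = 5 + (H + l)/2 = 5 + (H/2 + l/2) = 5 + H/2 + l/2)
j = -9 (j = 9*(-1) = -9)
S(9, 9) + j*J = (5 + (½)*9 + (½)*9) - 9*124/3 = (5 + 9/2 + 9/2) - 372 = 14 - 372 = -358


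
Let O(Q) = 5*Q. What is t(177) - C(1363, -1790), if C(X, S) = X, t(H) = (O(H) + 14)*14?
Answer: 11223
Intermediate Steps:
t(H) = 196 + 70*H (t(H) = (5*H + 14)*14 = (14 + 5*H)*14 = 196 + 70*H)
t(177) - C(1363, -1790) = (196 + 70*177) - 1*1363 = (196 + 12390) - 1363 = 12586 - 1363 = 11223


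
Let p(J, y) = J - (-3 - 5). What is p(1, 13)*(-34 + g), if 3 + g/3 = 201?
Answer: 5040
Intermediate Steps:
g = 594 (g = -9 + 3*201 = -9 + 603 = 594)
p(J, y) = 8 + J (p(J, y) = J - 1*(-8) = J + 8 = 8 + J)
p(1, 13)*(-34 + g) = (8 + 1)*(-34 + 594) = 9*560 = 5040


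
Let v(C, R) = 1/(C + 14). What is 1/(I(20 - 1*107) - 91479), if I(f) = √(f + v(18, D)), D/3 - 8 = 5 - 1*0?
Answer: -2927328/267789040895 - 44*I*√46/267789040895 ≈ -1.0931e-5 - 1.1144e-9*I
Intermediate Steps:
D = 39 (D = 24 + 3*(5 - 1*0) = 24 + 3*(5 + 0) = 24 + 3*5 = 24 + 15 = 39)
v(C, R) = 1/(14 + C)
I(f) = √(1/32 + f) (I(f) = √(f + 1/(14 + 18)) = √(f + 1/32) = √(1/32 + f))
1/(I(20 - 1*107) - 91479) = 1/(√(2 + 64*(20 - 1*107))/8 - 91479) = 1/(√(2 + 64*(20 - 107))/8 - 91479) = 1/(√(2 + 64*(-87))/8 - 91479) = 1/(√(2 - 5568)/8 - 91479) = 1/(√(-5566)/8 - 91479) = 1/((11*I*√46)/8 - 91479) = 1/(11*I*√46/8 - 91479) = 1/(-91479 + 11*I*√46/8)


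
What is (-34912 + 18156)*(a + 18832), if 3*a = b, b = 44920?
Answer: -1699326496/3 ≈ -5.6644e+8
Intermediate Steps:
a = 44920/3 (a = (⅓)*44920 = 44920/3 ≈ 14973.)
(-34912 + 18156)*(a + 18832) = (-34912 + 18156)*(44920/3 + 18832) = -16756*101416/3 = -1699326496/3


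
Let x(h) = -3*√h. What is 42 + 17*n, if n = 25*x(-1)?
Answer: 42 - 1275*I ≈ 42.0 - 1275.0*I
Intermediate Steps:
n = -75*I (n = 25*(-3*I) = -75*I ≈ -75.0*I)
42 + 17*n = 42 + 17*(-75*I) = 42 - 1275*I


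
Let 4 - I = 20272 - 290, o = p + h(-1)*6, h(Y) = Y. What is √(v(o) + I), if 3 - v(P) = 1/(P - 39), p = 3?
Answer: I*√35235858/42 ≈ 141.33*I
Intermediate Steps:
o = -3 (o = 3 - 1*6 = 3 - 6 = -3)
I = -19978 (I = 4 - (20272 - 290) = 4 - 1*19982 = 4 - 19982 = -19978)
v(P) = 3 - 1/(-39 + P) (v(P) = 3 - 1/(P - 39) = 3 - 1/(-39 + P))
√(v(o) + I) = √((-118 + 3*(-3))/(-39 - 3) - 19978) = √((-118 - 9)/(-42) - 19978) = √(-1/42*(-127) - 19978) = √(127/42 - 19978) = √(-838949/42) = I*√35235858/42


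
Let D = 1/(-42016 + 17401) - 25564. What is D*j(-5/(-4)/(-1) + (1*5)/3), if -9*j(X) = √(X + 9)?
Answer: 629257861*√339/1329210 ≈ 8716.4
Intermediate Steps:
j(X) = -√(9 + X)/9 (j(X) = -√(X + 9)/9 = -√(9 + X)/9)
D = -629257861/24615 (D = 1/(-24615) - 25564 = -1/24615 - 25564 = -629257861/24615 ≈ -25564.)
D*j(-5/(-4)/(-1) + (1*5)/3) = -(-629257861)*√(9 + (-5/(-4)/(-1) + (1*5)/3))/221535 = -(-629257861)*√(9 + (-5*(-¼)*(-1) + 5*(⅓)))/221535 = -(-629257861)*√(9 + ((5/4)*(-1) + 5/3))/221535 = -(-629257861)*√(9 + (-5/4 + 5/3))/221535 = -(-629257861)*√(9 + 5/12)/221535 = -(-629257861)*√(113/12)/221535 = -(-629257861)*√339/6/221535 = -(-629257861)*√339/1329210 = 629257861*√339/1329210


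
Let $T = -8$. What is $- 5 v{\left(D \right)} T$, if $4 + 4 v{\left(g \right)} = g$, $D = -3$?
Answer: $-70$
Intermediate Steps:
$v{\left(g \right)} = -1 + \frac{g}{4}$
$- 5 v{\left(D \right)} T = - 5 \left(-1 + \frac{1}{4} \left(-3\right)\right) \left(-8\right) = - 5 \left(-1 - \frac{3}{4}\right) \left(-8\right) = \left(-5\right) \left(- \frac{7}{4}\right) \left(-8\right) = \frac{35}{4} \left(-8\right) = -70$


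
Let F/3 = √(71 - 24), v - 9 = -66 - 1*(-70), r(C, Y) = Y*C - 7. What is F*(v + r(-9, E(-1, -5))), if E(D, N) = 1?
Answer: -9*√47 ≈ -61.701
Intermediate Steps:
r(C, Y) = -7 + C*Y (r(C, Y) = C*Y - 7 = -7 + C*Y)
v = 13 (v = 9 + (-66 - 1*(-70)) = 9 + (-66 + 70) = 9 + 4 = 13)
F = 3*√47 (F = 3*√(71 - 24) = 3*√47 ≈ 20.567)
F*(v + r(-9, E(-1, -5))) = (3*√47)*(13 + (-7 - 9*1)) = (3*√47)*(13 + (-7 - 9)) = (3*√47)*(13 - 16) = (3*√47)*(-3) = -9*√47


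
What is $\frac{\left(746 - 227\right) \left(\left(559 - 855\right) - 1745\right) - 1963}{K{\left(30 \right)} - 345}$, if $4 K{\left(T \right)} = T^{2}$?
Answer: $\frac{530621}{60} \approx 8843.7$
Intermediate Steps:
$K{\left(T \right)} = \frac{T^{2}}{4}$
$\frac{\left(746 - 227\right) \left(\left(559 - 855\right) - 1745\right) - 1963}{K{\left(30 \right)} - 345} = \frac{\left(746 - 227\right) \left(\left(559 - 855\right) - 1745\right) - 1963}{\frac{30^{2}}{4} - 345} = \frac{519 \left(-296 - 1745\right) - 1963}{\frac{1}{4} \cdot 900 - 345} = \frac{519 \left(-2041\right) - 1963}{225 - 345} = \frac{-1059279 - 1963}{-120} = \left(-1061242\right) \left(- \frac{1}{120}\right) = \frac{530621}{60}$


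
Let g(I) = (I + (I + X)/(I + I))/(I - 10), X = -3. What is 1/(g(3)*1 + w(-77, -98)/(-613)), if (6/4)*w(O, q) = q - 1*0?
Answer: -12873/4145 ≈ -3.1057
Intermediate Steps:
w(O, q) = 2*q/3 (w(O, q) = 2*(q - 1*0)/3 = 2*(q + 0)/3 = 2*q/3)
g(I) = (I + (-3 + I)/(2*I))/(-10 + I) (g(I) = (I + (I - 3)/(I + I))/(I - 10) = (I + (-3 + I)/((2*I)))/(-10 + I) = (I + (-3 + I)*(1/(2*I)))/(-10 + I) = (I + (-3 + I)/(2*I))/(-10 + I))
1/(g(3)*1 + w(-77, -98)/(-613)) = 1/(((½)*(-3 + 3 + 2*3²)/(3*(-10 + 3)))*1 + ((⅔)*(-98))/(-613)) = 1/(((½)*(⅓)*(-3 + 3 + 2*9)/(-7))*1 - 196/3*(-1/613)) = 1/(((½)*(⅓)*(-⅐)*(-3 + 3 + 18))*1 + 196/1839) = 1/(((½)*(⅓)*(-⅐)*18)*1 + 196/1839) = 1/(-3/7*1 + 196/1839) = 1/(-3/7 + 196/1839) = 1/(-4145/12873) = -12873/4145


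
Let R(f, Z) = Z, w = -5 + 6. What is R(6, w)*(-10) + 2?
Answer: -8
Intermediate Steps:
w = 1
R(6, w)*(-10) + 2 = 1*(-10) + 2 = -10 + 2 = -8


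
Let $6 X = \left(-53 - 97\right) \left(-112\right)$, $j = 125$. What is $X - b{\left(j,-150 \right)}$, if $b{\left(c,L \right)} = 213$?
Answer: $2587$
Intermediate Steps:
$X = 2800$ ($X = \frac{\left(-53 - 97\right) \left(-112\right)}{6} = \frac{\left(-150\right) \left(-112\right)}{6} = \frac{1}{6} \cdot 16800 = 2800$)
$X - b{\left(j,-150 \right)} = 2800 - 213 = 2587$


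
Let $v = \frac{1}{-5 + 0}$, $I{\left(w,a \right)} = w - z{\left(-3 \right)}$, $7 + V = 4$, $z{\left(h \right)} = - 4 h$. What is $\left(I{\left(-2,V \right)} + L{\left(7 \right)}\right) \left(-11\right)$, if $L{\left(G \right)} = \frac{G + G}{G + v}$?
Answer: $\frac{2233}{17} \approx 131.35$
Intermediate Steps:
$V = -3$ ($V = -7 + 4 = -3$)
$I{\left(w,a \right)} = -12 + w$ ($I{\left(w,a \right)} = w - \left(-4\right) \left(-3\right) = w - 12 = -12 + w$)
$v = - \frac{1}{5}$ ($v = \frac{1}{-5} = - \frac{1}{5} \approx -0.2$)
$L{\left(G \right)} = \frac{2 G}{- \frac{1}{5} + G}$ ($L{\left(G \right)} = \frac{G + G}{G - \frac{1}{5}} = \frac{2 G}{- \frac{1}{5} + G}$)
$\left(I{\left(-2,V \right)} + L{\left(7 \right)}\right) \left(-11\right) = \left(\left(-12 - 2\right) + 10 \cdot 7 \frac{1}{-1 + 5 \cdot 7}\right) \left(-11\right) = \left(-14 + 10 \cdot 7 \frac{1}{-1 + 35}\right) \left(-11\right) = \left(-14 + 10 \cdot 7 \cdot \frac{1}{34}\right) \left(-11\right) = \left(-14 + \frac{35}{17}\right) \left(-11\right) = \left(- \frac{203}{17}\right) \left(-11\right) = \frac{2233}{17}$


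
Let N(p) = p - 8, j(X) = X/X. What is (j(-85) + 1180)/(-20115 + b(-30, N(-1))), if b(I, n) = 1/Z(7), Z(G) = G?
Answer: -8267/140804 ≈ -0.058713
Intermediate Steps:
j(X) = 1
N(p) = -8 + p
b(I, n) = ⅐ (b(I, n) = 1/7 = ⅐)
(j(-85) + 1180)/(-20115 + b(-30, N(-1))) = (1 + 1180)/(-20115 + ⅐) = 1181/(-140804/7) = 1181*(-7/140804) = -8267/140804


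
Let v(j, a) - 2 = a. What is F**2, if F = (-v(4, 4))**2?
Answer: 1296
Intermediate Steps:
v(j, a) = 2 + a
F = 36 (F = (-(2 + 4))**2 = (-1*6)**2 = (-6)**2 = 36)
F**2 = 36**2 = 1296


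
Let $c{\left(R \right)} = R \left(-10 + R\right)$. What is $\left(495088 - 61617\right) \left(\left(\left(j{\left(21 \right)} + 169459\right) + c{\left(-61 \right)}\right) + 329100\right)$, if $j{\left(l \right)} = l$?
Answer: $217997334081$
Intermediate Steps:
$\left(495088 - 61617\right) \left(\left(\left(j{\left(21 \right)} + 169459\right) + c{\left(-61 \right)}\right) + 329100\right) = \left(495088 - 61617\right) \left(\left(\left(21 + 169459\right) - 61 \left(-10 - 61\right)\right) + 329100\right) = 433471 \left(\left(169480 - -4331\right) + 329100\right) = 433471 \left(\left(169480 + 4331\right) + 329100\right) = 433471 \left(173811 + 329100\right) = 433471 \cdot 502911 = 217997334081$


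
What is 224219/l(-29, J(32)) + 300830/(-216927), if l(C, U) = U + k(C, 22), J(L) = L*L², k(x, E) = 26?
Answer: 2040722947/374416002 ≈ 5.4504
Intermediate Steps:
J(L) = L³
l(C, U) = 26 + U (l(C, U) = U + 26 = 26 + U)
224219/l(-29, J(32)) + 300830/(-216927) = 224219/(26 + 32³) + 300830/(-216927) = 224219/(26 + 32768) + 300830*(-1/216927) = 224219/32794 - 300830/216927 = 224219*(1/32794) - 300830/216927 = 11801/1726 - 300830/216927 = 2040722947/374416002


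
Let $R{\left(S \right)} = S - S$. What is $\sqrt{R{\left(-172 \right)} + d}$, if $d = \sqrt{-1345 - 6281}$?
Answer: $\sqrt[4]{7626} \sqrt{i} \approx 6.6078 + 6.6078 i$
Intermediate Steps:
$R{\left(S \right)} = 0$
$d = i \sqrt{7626}$ ($d = \sqrt{-1345 + \left(-9993 + 3712\right)} = \sqrt{-1345 - 6281} = \sqrt{-7626} = i \sqrt{7626} \approx 87.327 i$)
$\sqrt{R{\left(-172 \right)} + d} = \sqrt{0 + i \sqrt{7626}} = \sqrt{i \sqrt{7626}} = \sqrt[4]{7626} \sqrt{i}$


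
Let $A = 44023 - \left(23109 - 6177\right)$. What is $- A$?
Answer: $-27091$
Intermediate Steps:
$A = 27091$ ($A = 44023 - 16932 = 27091$)
$- A = \left(-1\right) 27091 = -27091$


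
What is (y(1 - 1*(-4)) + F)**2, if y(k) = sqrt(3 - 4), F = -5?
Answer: (5 - I)**2 ≈ 24.0 - 10.0*I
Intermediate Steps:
y(k) = I (y(k) = sqrt(-1) = I)
(y(1 - 1*(-4)) + F)**2 = (I - 5)**2 = (-5 + I)**2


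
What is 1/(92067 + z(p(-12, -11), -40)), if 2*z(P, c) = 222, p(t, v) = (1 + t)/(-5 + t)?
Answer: 1/92178 ≈ 1.0849e-5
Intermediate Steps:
p(t, v) = (1 + t)/(-5 + t)
z(P, c) = 111 (z(P, c) = (½)*222 = 111)
1/(92067 + z(p(-12, -11), -40)) = 1/(92067 + 111) = 1/92178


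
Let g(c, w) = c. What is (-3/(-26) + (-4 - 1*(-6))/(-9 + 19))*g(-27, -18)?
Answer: -1107/130 ≈ -8.5154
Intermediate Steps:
(-3/(-26) + (-4 - 1*(-6))/(-9 + 19))*g(-27, -18) = (-3/(-26) + (-4 - 1*(-6))/(-9 + 19))*(-27) = (-3*(-1/26) + (-4 + 6)/10)*(-27) = (3/26 + 2*(1/10))*(-27) = (3/26 + 1/5)*(-27) = (41/130)*(-27) = -1107/130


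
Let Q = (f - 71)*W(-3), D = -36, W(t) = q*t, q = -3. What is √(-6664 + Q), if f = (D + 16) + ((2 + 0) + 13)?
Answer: 2*I*√1837 ≈ 85.72*I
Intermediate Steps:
W(t) = -3*t
f = -5 (f = (-36 + 16) + ((2 + 0) + 13) = -20 + (2 + 13) = -20 + 15 = -5)
Q = -684 (Q = (-5 - 71)*(-3*(-3)) = -76*9 = -684)
√(-6664 + Q) = √(-6664 - 684) = √(-7348) = 2*I*√1837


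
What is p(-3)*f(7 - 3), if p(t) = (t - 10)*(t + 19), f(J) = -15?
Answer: 3120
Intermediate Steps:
p(t) = (-10 + t)*(19 + t)
p(-3)*f(7 - 3) = (-190 + (-3)**2 + 9*(-3))*(-15) = (-190 + 9 - 27)*(-15) = -208*(-15) = 3120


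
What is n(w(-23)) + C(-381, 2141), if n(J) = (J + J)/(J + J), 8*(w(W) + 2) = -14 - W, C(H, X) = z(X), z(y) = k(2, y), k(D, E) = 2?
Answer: 3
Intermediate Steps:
z(y) = 2
C(H, X) = 2
w(W) = -15/4 - W/8 (w(W) = -2 + (-14 - W)/8 = -2 + (-7/4 - W/8) = -15/4 - W/8)
n(J) = 1 (n(J) = (2*J)/((2*J)) = (2*J)*(1/(2*J)) = 1)
n(w(-23)) + C(-381, 2141) = 1 + 2 = 3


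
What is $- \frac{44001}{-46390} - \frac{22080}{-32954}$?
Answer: $\frac{1237150077}{764368030} \approx 1.6185$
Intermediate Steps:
$- \frac{44001}{-46390} - \frac{22080}{-32954} = \left(-44001\right) \left(- \frac{1}{46390}\right) - - \frac{11040}{16477} = \frac{44001}{46390} + \frac{11040}{16477} = \frac{1237150077}{764368030}$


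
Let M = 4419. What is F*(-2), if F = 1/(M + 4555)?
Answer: -1/4487 ≈ -0.00022287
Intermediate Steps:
F = 1/8974 (F = 1/(4419 + 4555) = 1/8974 ≈ 0.00011143)
F*(-2) = (1/8974)*(-2) = -1/4487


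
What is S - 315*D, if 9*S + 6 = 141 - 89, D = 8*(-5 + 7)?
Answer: -45314/9 ≈ -5034.9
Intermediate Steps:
D = 16 (D = 8*2 = 16)
S = 46/9 (S = -⅔ + (141 - 89)/9 = -⅔ + (⅑)*52 = -⅔ + 52/9 = 46/9 ≈ 5.1111)
S - 315*D = 46/9 - 315*16 = 46/9 - 5040 = -45314/9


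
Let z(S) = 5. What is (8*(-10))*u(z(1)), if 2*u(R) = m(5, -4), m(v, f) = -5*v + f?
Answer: 1160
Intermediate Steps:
m(v, f) = f - 5*v
u(R) = -29/2 (u(R) = (-4 - 5*5)/2 = (-4 - 25)/2 = (1/2)*(-29) = -29/2)
(8*(-10))*u(z(1)) = (8*(-10))*(-29/2) = -80*(-29/2) = 1160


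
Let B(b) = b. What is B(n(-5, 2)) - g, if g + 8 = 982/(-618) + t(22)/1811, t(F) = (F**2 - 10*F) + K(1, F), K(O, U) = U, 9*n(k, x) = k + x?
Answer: 5091086/559599 ≈ 9.0977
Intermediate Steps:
n(k, x) = k/9 + x/9 (n(k, x) = (k + x)/9 = k/9 + x/9)
t(F) = F**2 - 9*F (t(F) = (F**2 - 10*F) + F = F**2 - 9*F)
g = -5277619/559599 (g = -8 + (982/(-618) + (22*(-9 + 22))/1811) = -8 + (982*(-1/618) + (22*13)*(1/1811)) = -8 + (-491/309 + 286*(1/1811)) = -8 + (-491/309 + 286/1811) = -8 - 800827/559599 = -5277619/559599 ≈ -9.4311)
B(n(-5, 2)) - g = ((1/9)*(-5) + (1/9)*2) - 1*(-5277619/559599) = (-5/9 + 2/9) + 5277619/559599 = -1/3 + 5277619/559599 = 5091086/559599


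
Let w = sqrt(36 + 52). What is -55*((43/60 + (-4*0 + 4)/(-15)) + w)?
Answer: -99/4 - 110*sqrt(22) ≈ -540.70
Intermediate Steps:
w = 2*sqrt(22) (w = sqrt(88) = 2*sqrt(22) ≈ 9.3808)
-55*((43/60 + (-4*0 + 4)/(-15)) + w) = -55*((43/60 + (-4*0 + 4)/(-15)) + 2*sqrt(22)) = -55*((43*(1/60) + (0 + 4)*(-1/15)) + 2*sqrt(22)) = -55*((43/60 + 4*(-1/15)) + 2*sqrt(22)) = -55*((43/60 - 4/15) + 2*sqrt(22)) = -55*(9/20 + 2*sqrt(22)) = -99/4 - 110*sqrt(22)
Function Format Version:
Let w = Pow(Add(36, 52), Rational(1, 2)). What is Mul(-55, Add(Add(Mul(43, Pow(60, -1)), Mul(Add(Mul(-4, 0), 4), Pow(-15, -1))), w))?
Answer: Add(Rational(-99, 4), Mul(-110, Pow(22, Rational(1, 2)))) ≈ -540.70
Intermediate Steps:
w = Mul(2, Pow(22, Rational(1, 2))) (w = Pow(88, Rational(1, 2)) = Mul(2, Pow(22, Rational(1, 2))) ≈ 9.3808)
Mul(-55, Add(Add(Mul(43, Pow(60, -1)), Mul(Add(Mul(-4, 0), 4), Pow(-15, -1))), w)) = Mul(-55, Add(Add(Mul(43, Pow(60, -1)), Mul(Add(Mul(-4, 0), 4), Pow(-15, -1))), Mul(2, Pow(22, Rational(1, 2))))) = Mul(-55, Add(Add(Mul(43, Rational(1, 60)), Mul(Add(0, 4), Rational(-1, 15))), Mul(2, Pow(22, Rational(1, 2))))) = Mul(-55, Add(Add(Rational(43, 60), Mul(4, Rational(-1, 15))), Mul(2, Pow(22, Rational(1, 2))))) = Mul(-55, Add(Add(Rational(43, 60), Rational(-4, 15)), Mul(2, Pow(22, Rational(1, 2))))) = Mul(-55, Add(Rational(9, 20), Mul(2, Pow(22, Rational(1, 2))))) = Add(Rational(-99, 4), Mul(-110, Pow(22, Rational(1, 2))))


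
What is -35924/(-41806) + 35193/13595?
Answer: 979832669/284176285 ≈ 3.4480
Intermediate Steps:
-35924/(-41806) + 35193/13595 = -35924*(-1/41806) + 35193*(1/13595) = 17962/20903 + 35193/13595 = 979832669/284176285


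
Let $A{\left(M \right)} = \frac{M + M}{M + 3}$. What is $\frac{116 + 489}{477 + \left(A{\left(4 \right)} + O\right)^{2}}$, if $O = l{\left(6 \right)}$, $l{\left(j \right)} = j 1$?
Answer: $\frac{29645}{25873} \approx 1.1458$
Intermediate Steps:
$l{\left(j \right)} = j$
$O = 6$
$A{\left(M \right)} = \frac{2 M}{3 + M}$
$\frac{116 + 489}{477 + \left(A{\left(4 \right)} + O\right)^{2}} = \frac{116 + 489}{477 + \left(2 \cdot 4 \frac{1}{3 + 4} + 6\right)^{2}} = \frac{605}{477 + \left(2 \cdot 4 \cdot \frac{1}{7} + 6\right)^{2}} = \frac{605}{477 + \left(\frac{8}{7} + 6\right)^{2}} = \frac{605}{477 + \left(\frac{50}{7}\right)^{2}} = \frac{605}{477 + \frac{2500}{49}} = \frac{605}{\frac{25873}{49}} = 605 \cdot \frac{49}{25873} = \frac{29645}{25873}$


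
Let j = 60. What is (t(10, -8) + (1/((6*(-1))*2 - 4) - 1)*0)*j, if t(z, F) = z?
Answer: 600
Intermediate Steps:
(t(10, -8) + (1/((6*(-1))*2 - 4) - 1)*0)*j = (10 + (1/((6*(-1))*2 - 4) - 1)*0)*60 = (10 + (1/(-6*2 - 4) - 1)*0)*60 = (10 + (1/(-12 - 4) - 1)*0)*60 = (10 + (1/(-16) - 1)*0)*60 = (10 + (-1/16 - 1)*0)*60 = (10 - 17/16*0)*60 = (10 + 0)*60 = 10*60 = 600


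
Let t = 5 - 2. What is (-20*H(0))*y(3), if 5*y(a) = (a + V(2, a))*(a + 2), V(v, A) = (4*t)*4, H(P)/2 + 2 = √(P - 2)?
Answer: 4080 - 2040*I*√2 ≈ 4080.0 - 2885.0*I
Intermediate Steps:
t = 3
H(P) = -4 + 2*√(-2 + P) (H(P) = -4 + 2*√(P - 2) = -4 + 2*√(-2 + P))
V(v, A) = 48 (V(v, A) = (4*3)*4 = 12*4 = 48)
y(a) = (2 + a)*(48 + a)/5 (y(a) = ((a + 48)*(a + 2))/5 = ((48 + a)*(2 + a))/5 = ((2 + a)*(48 + a))/5 = (2 + a)*(48 + a)/5)
(-20*H(0))*y(3) = (-20*(-4 + 2*√(-2 + 0)))*(96/5 + 10*3 + (⅕)*3²) = (-20*(-4 + 2*√(-2)))*(96/5 + 30 + (⅕)*9) = (-20*(-4 + 2*(I*√2)))*(96/5 + 30 + 9/5) = -20*(-4 + 2*I*√2)*51 = (80 - 40*I*√2)*51 = 4080 - 2040*I*√2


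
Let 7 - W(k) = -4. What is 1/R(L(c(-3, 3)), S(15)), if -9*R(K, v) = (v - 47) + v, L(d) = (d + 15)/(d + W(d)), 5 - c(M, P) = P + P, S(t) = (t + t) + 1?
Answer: -⅗ ≈ -0.60000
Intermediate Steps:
W(k) = 11 (W(k) = 7 - 1*(-4) = 7 + 4 = 11)
S(t) = 1 + 2*t (S(t) = 2*t + 1 = 1 + 2*t)
c(M, P) = 5 - 2*P (c(M, P) = 5 - (P + P) = 5 - 2*P)
L(d) = (15 + d)/(11 + d) (L(d) = (d + 15)/(d + 11) = (15 + d)/(11 + d))
R(K, v) = 47/9 - 2*v/9 (R(K, v) = -((v - 47) + v)/9 = -((-47 + v) + v)/9 = -(-47 + 2*v)/9 = 47/9 - 2*v/9)
1/R(L(c(-3, 3)), S(15)) = 1/(47/9 - 2*(1 + 2*15)/9) = 1/(47/9 - 2*(1 + 30)/9) = 1/(47/9 - 2/9*31) = 1/(47/9 - 62/9) = 1/(-5/3) = -⅗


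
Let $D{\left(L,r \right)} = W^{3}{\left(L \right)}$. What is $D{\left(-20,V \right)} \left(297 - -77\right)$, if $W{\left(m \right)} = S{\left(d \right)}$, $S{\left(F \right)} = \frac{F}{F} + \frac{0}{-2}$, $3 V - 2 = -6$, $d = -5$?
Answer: $374$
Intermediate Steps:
$V = - \frac{4}{3}$ ($V = \frac{2}{3} + \frac{1}{3} \left(-6\right) = \frac{2}{3} - 2 = - \frac{4}{3} \approx -1.3333$)
$S{\left(F \right)} = 1$ ($S{\left(F \right)} = 1 + 0 \left(- \frac{1}{2}\right) = 1 + 0 = 1$)
$W{\left(m \right)} = 1$
$D{\left(L,r \right)} = 1$ ($D{\left(L,r \right)} = 1^{3} = 1$)
$D{\left(-20,V \right)} \left(297 - -77\right) = 1 \left(297 - -77\right) = 1 \left(297 + 77\right) = 1 \cdot 374 = 374$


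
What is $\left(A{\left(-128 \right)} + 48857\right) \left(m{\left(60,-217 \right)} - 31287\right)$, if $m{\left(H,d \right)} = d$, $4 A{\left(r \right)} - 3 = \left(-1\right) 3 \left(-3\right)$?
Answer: $-1539285440$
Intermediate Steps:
$A{\left(r \right)} = 3$ ($A{\left(r \right)} = \frac{3}{4} + \frac{\left(-1\right) 3 \left(-3\right)}{4} = \frac{3}{4} + \frac{\left(-3\right) \left(-3\right)}{4} = \frac{3}{4} + \frac{1}{4} \cdot 9 = \frac{3}{4} + \frac{9}{4} = 3$)
$\left(A{\left(-128 \right)} + 48857\right) \left(m{\left(60,-217 \right)} - 31287\right) = \left(3 + 48857\right) \left(-217 - 31287\right) = 48860 \left(-31504\right) = -1539285440$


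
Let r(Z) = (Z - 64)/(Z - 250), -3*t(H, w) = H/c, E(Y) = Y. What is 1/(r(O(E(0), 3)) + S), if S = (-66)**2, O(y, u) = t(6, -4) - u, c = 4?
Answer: 169/736209 ≈ 0.00022955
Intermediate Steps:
t(H, w) = -H/12 (t(H, w) = -H/(3*4) = -H/12)
O(y, u) = -1/2 - u (O(y, u) = -1/12*6 - u = -1/2 - u)
r(Z) = (-64 + Z)/(-250 + Z)
S = 4356
1/(r(O(E(0), 3)) + S) = 1/((-64 + (-1/2 - 1*3))/(-250 + (-1/2 - 1*3)) + 4356) = 1/((-64 + (-1/2 - 3))/(-250 + (-1/2 - 3)) + 4356) = 1/((-64 - 7/2)/(-250 - 7/2) + 4356) = 1/(-135/2/(-507/2) + 4356) = 1/(-2/507*(-135/2) + 4356) = 1/(45/169 + 4356) = 1/(736209/169) = 169/736209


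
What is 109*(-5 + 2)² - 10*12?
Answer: 861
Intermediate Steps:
109*(-5 + 2)² - 10*12 = 109*(-3)² - 120 = 109*9 - 120 = 981 - 120 = 861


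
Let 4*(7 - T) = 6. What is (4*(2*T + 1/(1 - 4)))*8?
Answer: 1024/3 ≈ 341.33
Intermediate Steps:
T = 11/2 (T = 7 - 1/4*6 = 7 - 3/2 = 11/2 ≈ 5.5000)
(4*(2*T + 1/(1 - 4)))*8 = (4*(2*(11/2) + 1/(1 - 4)))*8 = (4*(11 + 1/(-3)))*8 = (4*(11 - 1/3))*8 = (4*(32/3))*8 = (128/3)*8 = 1024/3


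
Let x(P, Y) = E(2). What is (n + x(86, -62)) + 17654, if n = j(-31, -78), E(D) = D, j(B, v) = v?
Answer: 17578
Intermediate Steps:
x(P, Y) = 2
n = -78
(n + x(86, -62)) + 17654 = (-78 + 2) + 17654 = -76 + 17654 = 17578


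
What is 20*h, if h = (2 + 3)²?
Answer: 500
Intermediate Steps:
h = 25 (h = 5² = 25)
20*h = 20*25 = 500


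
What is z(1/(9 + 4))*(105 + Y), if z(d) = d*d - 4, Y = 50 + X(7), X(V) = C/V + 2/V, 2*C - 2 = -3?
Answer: -1466775/2366 ≈ -619.94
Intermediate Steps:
C = -½ (C = 1 + (½)*(-3) = 1 - 3/2 = -½ ≈ -0.50000)
X(V) = 3/(2*V) (X(V) = -1/(2*V) + 2/V = 3/(2*V))
Y = 703/14 (Y = 50 + (3/2)/7 = 50 + (3/2)*(⅐) = 50 + 3/14 = 703/14 ≈ 50.214)
z(d) = -4 + d² (z(d) = d² - 4 = -4 + d²)
z(1/(9 + 4))*(105 + Y) = (-4 + (1/(9 + 4))²)*(105 + 703/14) = (-4 + (1/13)²)*(2173/14) = (-4 + 1/169)*(2173/14) = -675/169*2173/14 = -1466775/2366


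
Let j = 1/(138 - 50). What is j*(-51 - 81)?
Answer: -3/2 ≈ -1.5000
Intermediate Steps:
j = 1/88 ≈ 0.011364
j*(-51 - 81) = (-51 - 81)/88 = (1/88)*(-132) = -3/2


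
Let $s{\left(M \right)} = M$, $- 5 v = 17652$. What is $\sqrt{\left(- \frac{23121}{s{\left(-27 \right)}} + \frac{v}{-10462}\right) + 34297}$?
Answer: $\frac{\sqrt{216432581425770}}{78465} \approx 187.49$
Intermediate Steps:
$v = - \frac{17652}{5}$ ($v = \left(- \frac{1}{5}\right) 17652 = - \frac{17652}{5} \approx -3530.4$)
$\sqrt{\left(- \frac{23121}{s{\left(-27 \right)}} + \frac{v}{-10462}\right) + 34297} = \sqrt{\left(- \frac{23121}{-27} - \frac{17652}{5 \left(-10462\right)}\right) + 34297} = \sqrt{\left(\left(-23121\right) \left(- \frac{1}{27}\right) - - \frac{8826}{26155}\right) + 34297} = \sqrt{\left(\frac{2569}{3} + \frac{8826}{26155}\right) + 34297} = \sqrt{\frac{67218673}{78465} + 34297} = \sqrt{\frac{2758332778}{78465}} = \frac{\sqrt{216432581425770}}{78465}$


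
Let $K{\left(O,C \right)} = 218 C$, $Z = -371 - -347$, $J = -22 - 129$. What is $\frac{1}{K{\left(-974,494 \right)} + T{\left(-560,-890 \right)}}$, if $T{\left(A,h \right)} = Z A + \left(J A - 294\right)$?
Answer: $\frac{1}{205398} \approx 4.8686 \cdot 10^{-6}$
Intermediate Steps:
$J = -151$
$Z = -24$ ($Z = -371 + 347 = -24$)
$T{\left(A,h \right)} = -294 - 175 A$ ($T{\left(A,h \right)} = - 24 A - \left(294 + 151 A\right) = -294 - 175 A$)
$\frac{1}{K{\left(-974,494 \right)} + T{\left(-560,-890 \right)}} = \frac{1}{218 \cdot 494 - -97706} = \frac{1}{107692 + \left(-294 + 98000\right)} = \frac{1}{107692 + 97706} = \frac{1}{205398}$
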